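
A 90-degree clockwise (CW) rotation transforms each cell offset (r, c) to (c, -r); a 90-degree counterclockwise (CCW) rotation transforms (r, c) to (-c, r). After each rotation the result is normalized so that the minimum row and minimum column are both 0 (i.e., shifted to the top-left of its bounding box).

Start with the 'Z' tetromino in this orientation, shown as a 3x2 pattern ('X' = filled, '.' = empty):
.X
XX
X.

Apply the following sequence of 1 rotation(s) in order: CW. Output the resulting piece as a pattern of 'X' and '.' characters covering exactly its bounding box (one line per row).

Start:
.X
XX
X.
After rotation 1 (CW):
XX.
.XX

Answer: XX.
.XX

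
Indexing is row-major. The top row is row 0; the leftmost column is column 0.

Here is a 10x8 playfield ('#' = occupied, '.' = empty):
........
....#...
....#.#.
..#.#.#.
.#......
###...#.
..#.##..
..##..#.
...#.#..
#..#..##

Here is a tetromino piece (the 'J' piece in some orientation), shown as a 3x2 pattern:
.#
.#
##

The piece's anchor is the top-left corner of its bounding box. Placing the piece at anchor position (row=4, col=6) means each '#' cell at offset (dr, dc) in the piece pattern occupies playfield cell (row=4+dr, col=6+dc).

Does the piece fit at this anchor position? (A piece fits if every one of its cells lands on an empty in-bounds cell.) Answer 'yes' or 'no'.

Check each piece cell at anchor (4, 6):
  offset (0,1) -> (4,7): empty -> OK
  offset (1,1) -> (5,7): empty -> OK
  offset (2,0) -> (6,6): empty -> OK
  offset (2,1) -> (6,7): empty -> OK
All cells valid: yes

Answer: yes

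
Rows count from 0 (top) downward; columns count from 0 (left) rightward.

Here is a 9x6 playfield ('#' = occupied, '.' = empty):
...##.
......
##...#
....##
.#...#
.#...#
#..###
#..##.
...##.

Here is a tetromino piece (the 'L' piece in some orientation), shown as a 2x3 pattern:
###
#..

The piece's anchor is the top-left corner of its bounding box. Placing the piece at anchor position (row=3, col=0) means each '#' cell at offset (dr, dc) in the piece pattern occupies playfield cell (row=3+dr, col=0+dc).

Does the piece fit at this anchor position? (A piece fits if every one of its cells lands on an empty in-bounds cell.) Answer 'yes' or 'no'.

Answer: yes

Derivation:
Check each piece cell at anchor (3, 0):
  offset (0,0) -> (3,0): empty -> OK
  offset (0,1) -> (3,1): empty -> OK
  offset (0,2) -> (3,2): empty -> OK
  offset (1,0) -> (4,0): empty -> OK
All cells valid: yes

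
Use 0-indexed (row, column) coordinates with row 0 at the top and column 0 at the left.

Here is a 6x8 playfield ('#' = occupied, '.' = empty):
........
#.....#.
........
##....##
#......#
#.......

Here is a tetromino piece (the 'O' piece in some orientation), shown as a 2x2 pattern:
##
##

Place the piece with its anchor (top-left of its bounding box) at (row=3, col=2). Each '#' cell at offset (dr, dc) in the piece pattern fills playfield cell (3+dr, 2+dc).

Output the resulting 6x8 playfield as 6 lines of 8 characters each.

Fill (3+0,2+0) = (3,2)
Fill (3+0,2+1) = (3,3)
Fill (3+1,2+0) = (4,2)
Fill (3+1,2+1) = (4,3)

Answer: ........
#.....#.
........
####..##
#.##...#
#.......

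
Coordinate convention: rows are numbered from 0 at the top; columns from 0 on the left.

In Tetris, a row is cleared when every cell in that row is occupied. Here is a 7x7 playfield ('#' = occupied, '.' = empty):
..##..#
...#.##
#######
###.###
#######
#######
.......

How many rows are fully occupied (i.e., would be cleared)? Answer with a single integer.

Answer: 3

Derivation:
Check each row:
  row 0: 4 empty cells -> not full
  row 1: 4 empty cells -> not full
  row 2: 0 empty cells -> FULL (clear)
  row 3: 1 empty cell -> not full
  row 4: 0 empty cells -> FULL (clear)
  row 5: 0 empty cells -> FULL (clear)
  row 6: 7 empty cells -> not full
Total rows cleared: 3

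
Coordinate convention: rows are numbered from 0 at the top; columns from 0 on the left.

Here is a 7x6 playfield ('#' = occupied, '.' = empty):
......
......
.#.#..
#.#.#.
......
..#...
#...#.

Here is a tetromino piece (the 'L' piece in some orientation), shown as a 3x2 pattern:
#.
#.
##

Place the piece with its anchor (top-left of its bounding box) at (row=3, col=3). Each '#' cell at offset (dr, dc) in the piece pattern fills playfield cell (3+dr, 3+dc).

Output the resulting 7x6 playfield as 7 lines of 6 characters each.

Answer: ......
......
.#.#..
#.###.
...#..
..###.
#...#.

Derivation:
Fill (3+0,3+0) = (3,3)
Fill (3+1,3+0) = (4,3)
Fill (3+2,3+0) = (5,3)
Fill (3+2,3+1) = (5,4)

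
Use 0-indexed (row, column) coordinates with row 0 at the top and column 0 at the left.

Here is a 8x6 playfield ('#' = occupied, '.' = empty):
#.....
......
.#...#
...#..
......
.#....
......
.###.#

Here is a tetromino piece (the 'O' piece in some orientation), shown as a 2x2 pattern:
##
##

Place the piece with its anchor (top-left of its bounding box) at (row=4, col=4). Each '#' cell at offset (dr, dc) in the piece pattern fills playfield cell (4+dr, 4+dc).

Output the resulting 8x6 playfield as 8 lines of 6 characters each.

Fill (4+0,4+0) = (4,4)
Fill (4+0,4+1) = (4,5)
Fill (4+1,4+0) = (5,4)
Fill (4+1,4+1) = (5,5)

Answer: #.....
......
.#...#
...#..
....##
.#..##
......
.###.#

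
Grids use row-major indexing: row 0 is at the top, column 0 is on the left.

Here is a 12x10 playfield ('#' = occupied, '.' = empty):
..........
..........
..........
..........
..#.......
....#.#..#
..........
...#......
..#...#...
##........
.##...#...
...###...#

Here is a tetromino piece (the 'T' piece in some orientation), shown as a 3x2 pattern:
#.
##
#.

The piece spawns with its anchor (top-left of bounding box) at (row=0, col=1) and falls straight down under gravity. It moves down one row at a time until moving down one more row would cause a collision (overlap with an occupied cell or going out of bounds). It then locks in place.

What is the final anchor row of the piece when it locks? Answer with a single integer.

Spawn at (row=0, col=1). Try each row:
  row 0: fits
  row 1: fits
  row 2: fits
  row 3: blocked -> lock at row 2

Answer: 2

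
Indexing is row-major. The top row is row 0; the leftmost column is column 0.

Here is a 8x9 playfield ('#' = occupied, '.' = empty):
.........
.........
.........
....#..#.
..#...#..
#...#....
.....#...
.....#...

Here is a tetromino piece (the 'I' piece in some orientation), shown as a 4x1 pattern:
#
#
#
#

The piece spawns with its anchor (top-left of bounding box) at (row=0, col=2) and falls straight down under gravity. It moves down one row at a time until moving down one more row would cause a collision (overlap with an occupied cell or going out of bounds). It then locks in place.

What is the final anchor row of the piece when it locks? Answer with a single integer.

Spawn at (row=0, col=2). Try each row:
  row 0: fits
  row 1: blocked -> lock at row 0

Answer: 0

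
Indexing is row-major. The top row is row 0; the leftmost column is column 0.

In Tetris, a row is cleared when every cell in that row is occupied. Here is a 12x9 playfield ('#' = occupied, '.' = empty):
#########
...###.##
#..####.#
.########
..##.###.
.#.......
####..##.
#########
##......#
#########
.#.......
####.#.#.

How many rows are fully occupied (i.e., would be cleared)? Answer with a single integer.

Check each row:
  row 0: 0 empty cells -> FULL (clear)
  row 1: 4 empty cells -> not full
  row 2: 3 empty cells -> not full
  row 3: 1 empty cell -> not full
  row 4: 4 empty cells -> not full
  row 5: 8 empty cells -> not full
  row 6: 3 empty cells -> not full
  row 7: 0 empty cells -> FULL (clear)
  row 8: 6 empty cells -> not full
  row 9: 0 empty cells -> FULL (clear)
  row 10: 8 empty cells -> not full
  row 11: 3 empty cells -> not full
Total rows cleared: 3

Answer: 3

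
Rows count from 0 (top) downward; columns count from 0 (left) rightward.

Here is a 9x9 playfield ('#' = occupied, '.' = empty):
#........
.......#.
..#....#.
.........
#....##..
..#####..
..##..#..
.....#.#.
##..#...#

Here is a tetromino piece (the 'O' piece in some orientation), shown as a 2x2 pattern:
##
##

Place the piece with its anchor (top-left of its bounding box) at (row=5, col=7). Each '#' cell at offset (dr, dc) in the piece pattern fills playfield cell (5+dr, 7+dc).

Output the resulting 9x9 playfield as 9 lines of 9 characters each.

Answer: #........
.......#.
..#....#.
.........
#....##..
..#######
..##..###
.....#.#.
##..#...#

Derivation:
Fill (5+0,7+0) = (5,7)
Fill (5+0,7+1) = (5,8)
Fill (5+1,7+0) = (6,7)
Fill (5+1,7+1) = (6,8)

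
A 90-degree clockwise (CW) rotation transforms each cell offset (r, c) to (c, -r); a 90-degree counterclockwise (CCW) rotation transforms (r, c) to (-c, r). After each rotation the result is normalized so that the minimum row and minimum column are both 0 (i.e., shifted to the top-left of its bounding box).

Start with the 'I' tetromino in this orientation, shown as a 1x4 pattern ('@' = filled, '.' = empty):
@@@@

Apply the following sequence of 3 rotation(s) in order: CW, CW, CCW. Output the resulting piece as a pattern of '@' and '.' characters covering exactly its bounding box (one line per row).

Answer: @
@
@
@

Derivation:
Start:
@@@@
After rotation 1 (CW):
@
@
@
@
After rotation 2 (CW):
@@@@
After rotation 3 (CCW):
@
@
@
@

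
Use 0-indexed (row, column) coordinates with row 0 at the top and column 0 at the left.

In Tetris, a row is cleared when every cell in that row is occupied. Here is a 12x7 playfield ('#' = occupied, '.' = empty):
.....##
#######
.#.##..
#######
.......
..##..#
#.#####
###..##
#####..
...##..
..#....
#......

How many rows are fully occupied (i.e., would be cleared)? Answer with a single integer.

Check each row:
  row 0: 5 empty cells -> not full
  row 1: 0 empty cells -> FULL (clear)
  row 2: 4 empty cells -> not full
  row 3: 0 empty cells -> FULL (clear)
  row 4: 7 empty cells -> not full
  row 5: 4 empty cells -> not full
  row 6: 1 empty cell -> not full
  row 7: 2 empty cells -> not full
  row 8: 2 empty cells -> not full
  row 9: 5 empty cells -> not full
  row 10: 6 empty cells -> not full
  row 11: 6 empty cells -> not full
Total rows cleared: 2

Answer: 2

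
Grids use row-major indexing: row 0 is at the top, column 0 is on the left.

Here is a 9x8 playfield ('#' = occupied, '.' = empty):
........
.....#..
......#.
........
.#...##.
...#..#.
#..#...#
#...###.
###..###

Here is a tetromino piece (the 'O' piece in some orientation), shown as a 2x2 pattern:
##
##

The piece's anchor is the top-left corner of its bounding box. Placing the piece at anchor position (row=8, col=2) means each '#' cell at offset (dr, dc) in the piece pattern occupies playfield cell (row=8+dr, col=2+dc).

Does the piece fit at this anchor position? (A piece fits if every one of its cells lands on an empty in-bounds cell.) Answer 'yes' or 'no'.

Check each piece cell at anchor (8, 2):
  offset (0,0) -> (8,2): occupied ('#') -> FAIL
  offset (0,1) -> (8,3): empty -> OK
  offset (1,0) -> (9,2): out of bounds -> FAIL
  offset (1,1) -> (9,3): out of bounds -> FAIL
All cells valid: no

Answer: no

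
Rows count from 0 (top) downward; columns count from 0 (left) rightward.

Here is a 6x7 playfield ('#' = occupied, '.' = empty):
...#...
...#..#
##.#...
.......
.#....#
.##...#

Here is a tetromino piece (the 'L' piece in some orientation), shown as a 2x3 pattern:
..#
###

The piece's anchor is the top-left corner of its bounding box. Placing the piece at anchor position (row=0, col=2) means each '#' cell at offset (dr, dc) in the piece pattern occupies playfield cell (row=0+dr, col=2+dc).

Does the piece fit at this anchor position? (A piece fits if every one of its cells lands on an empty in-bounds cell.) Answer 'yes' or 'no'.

Answer: no

Derivation:
Check each piece cell at anchor (0, 2):
  offset (0,2) -> (0,4): empty -> OK
  offset (1,0) -> (1,2): empty -> OK
  offset (1,1) -> (1,3): occupied ('#') -> FAIL
  offset (1,2) -> (1,4): empty -> OK
All cells valid: no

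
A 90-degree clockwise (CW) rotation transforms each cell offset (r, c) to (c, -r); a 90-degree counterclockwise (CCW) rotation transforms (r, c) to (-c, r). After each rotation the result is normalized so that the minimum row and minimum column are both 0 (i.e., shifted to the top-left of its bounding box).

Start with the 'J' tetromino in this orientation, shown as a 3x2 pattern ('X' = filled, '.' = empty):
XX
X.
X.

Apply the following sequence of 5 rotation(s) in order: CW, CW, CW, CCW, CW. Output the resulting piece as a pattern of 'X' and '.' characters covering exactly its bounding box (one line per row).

Start:
XX
X.
X.
After rotation 1 (CW):
XXX
..X
After rotation 2 (CW):
.X
.X
XX
After rotation 3 (CW):
X..
XXX
After rotation 4 (CCW):
.X
.X
XX
After rotation 5 (CW):
X..
XXX

Answer: X..
XXX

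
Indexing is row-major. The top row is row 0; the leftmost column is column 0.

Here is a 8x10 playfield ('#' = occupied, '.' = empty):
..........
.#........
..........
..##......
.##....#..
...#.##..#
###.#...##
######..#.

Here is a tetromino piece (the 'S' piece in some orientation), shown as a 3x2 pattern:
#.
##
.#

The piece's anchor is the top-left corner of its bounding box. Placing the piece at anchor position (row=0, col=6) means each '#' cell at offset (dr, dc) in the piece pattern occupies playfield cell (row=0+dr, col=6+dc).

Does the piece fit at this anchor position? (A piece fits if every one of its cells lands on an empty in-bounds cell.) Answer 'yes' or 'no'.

Check each piece cell at anchor (0, 6):
  offset (0,0) -> (0,6): empty -> OK
  offset (1,0) -> (1,6): empty -> OK
  offset (1,1) -> (1,7): empty -> OK
  offset (2,1) -> (2,7): empty -> OK
All cells valid: yes

Answer: yes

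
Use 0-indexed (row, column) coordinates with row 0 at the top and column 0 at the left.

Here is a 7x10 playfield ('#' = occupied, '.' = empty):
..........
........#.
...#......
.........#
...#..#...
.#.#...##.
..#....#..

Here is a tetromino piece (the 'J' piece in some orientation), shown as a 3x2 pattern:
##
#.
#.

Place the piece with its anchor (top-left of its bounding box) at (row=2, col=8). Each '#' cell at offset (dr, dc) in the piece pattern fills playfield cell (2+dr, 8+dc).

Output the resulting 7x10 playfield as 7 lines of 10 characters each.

Answer: ..........
........#.
...#....##
........##
...#..#.#.
.#.#...##.
..#....#..

Derivation:
Fill (2+0,8+0) = (2,8)
Fill (2+0,8+1) = (2,9)
Fill (2+1,8+0) = (3,8)
Fill (2+2,8+0) = (4,8)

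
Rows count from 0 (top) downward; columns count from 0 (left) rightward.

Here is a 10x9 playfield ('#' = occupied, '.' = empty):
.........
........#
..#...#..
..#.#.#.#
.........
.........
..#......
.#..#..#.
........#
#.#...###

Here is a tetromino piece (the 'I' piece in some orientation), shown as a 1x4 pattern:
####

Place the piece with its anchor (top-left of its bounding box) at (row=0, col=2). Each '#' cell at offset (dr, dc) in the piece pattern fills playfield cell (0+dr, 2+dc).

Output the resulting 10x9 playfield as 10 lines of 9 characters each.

Fill (0+0,2+0) = (0,2)
Fill (0+0,2+1) = (0,3)
Fill (0+0,2+2) = (0,4)
Fill (0+0,2+3) = (0,5)

Answer: ..####...
........#
..#...#..
..#.#.#.#
.........
.........
..#......
.#..#..#.
........#
#.#...###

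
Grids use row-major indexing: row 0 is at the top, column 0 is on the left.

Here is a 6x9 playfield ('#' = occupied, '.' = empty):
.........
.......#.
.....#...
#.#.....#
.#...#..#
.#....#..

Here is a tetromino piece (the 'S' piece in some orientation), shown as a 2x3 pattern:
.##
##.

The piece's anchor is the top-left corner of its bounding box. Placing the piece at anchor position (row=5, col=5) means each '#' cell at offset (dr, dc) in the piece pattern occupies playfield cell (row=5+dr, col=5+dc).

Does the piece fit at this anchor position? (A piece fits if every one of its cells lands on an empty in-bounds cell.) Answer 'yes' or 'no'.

Answer: no

Derivation:
Check each piece cell at anchor (5, 5):
  offset (0,1) -> (5,6): occupied ('#') -> FAIL
  offset (0,2) -> (5,7): empty -> OK
  offset (1,0) -> (6,5): out of bounds -> FAIL
  offset (1,1) -> (6,6): out of bounds -> FAIL
All cells valid: no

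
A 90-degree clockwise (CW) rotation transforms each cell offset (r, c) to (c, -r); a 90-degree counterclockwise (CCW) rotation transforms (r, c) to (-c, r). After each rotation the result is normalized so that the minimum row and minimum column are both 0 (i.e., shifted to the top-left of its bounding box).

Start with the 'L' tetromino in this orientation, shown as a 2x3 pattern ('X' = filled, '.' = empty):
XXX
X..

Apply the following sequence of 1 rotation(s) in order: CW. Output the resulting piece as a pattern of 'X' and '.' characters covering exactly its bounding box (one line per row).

Answer: XX
.X
.X

Derivation:
Start:
XXX
X..
After rotation 1 (CW):
XX
.X
.X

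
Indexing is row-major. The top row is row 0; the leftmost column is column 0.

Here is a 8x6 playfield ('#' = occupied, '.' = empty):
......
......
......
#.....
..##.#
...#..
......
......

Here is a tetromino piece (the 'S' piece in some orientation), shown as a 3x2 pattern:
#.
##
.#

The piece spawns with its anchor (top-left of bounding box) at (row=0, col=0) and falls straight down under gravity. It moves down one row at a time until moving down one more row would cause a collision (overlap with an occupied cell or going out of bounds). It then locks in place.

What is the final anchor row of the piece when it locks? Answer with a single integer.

Spawn at (row=0, col=0). Try each row:
  row 0: fits
  row 1: fits
  row 2: blocked -> lock at row 1

Answer: 1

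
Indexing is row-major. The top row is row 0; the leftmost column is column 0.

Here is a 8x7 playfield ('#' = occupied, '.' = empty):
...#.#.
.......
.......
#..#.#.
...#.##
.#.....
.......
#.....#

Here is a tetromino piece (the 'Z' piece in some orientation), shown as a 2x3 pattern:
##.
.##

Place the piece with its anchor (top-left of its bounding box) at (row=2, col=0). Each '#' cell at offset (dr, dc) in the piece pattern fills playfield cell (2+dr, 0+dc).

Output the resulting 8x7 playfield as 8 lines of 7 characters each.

Fill (2+0,0+0) = (2,0)
Fill (2+0,0+1) = (2,1)
Fill (2+1,0+1) = (3,1)
Fill (2+1,0+2) = (3,2)

Answer: ...#.#.
.......
##.....
####.#.
...#.##
.#.....
.......
#.....#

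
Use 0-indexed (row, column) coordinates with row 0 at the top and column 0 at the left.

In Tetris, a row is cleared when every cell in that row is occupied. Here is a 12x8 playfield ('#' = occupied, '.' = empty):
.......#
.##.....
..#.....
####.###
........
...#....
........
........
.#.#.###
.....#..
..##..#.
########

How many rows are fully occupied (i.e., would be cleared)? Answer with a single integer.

Check each row:
  row 0: 7 empty cells -> not full
  row 1: 6 empty cells -> not full
  row 2: 7 empty cells -> not full
  row 3: 1 empty cell -> not full
  row 4: 8 empty cells -> not full
  row 5: 7 empty cells -> not full
  row 6: 8 empty cells -> not full
  row 7: 8 empty cells -> not full
  row 8: 3 empty cells -> not full
  row 9: 7 empty cells -> not full
  row 10: 5 empty cells -> not full
  row 11: 0 empty cells -> FULL (clear)
Total rows cleared: 1

Answer: 1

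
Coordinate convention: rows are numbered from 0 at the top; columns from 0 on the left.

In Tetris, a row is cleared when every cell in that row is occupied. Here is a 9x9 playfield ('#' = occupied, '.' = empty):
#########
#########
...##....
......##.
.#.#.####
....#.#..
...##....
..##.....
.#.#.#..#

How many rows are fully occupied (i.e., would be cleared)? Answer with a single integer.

Answer: 2

Derivation:
Check each row:
  row 0: 0 empty cells -> FULL (clear)
  row 1: 0 empty cells -> FULL (clear)
  row 2: 7 empty cells -> not full
  row 3: 7 empty cells -> not full
  row 4: 3 empty cells -> not full
  row 5: 7 empty cells -> not full
  row 6: 7 empty cells -> not full
  row 7: 7 empty cells -> not full
  row 8: 5 empty cells -> not full
Total rows cleared: 2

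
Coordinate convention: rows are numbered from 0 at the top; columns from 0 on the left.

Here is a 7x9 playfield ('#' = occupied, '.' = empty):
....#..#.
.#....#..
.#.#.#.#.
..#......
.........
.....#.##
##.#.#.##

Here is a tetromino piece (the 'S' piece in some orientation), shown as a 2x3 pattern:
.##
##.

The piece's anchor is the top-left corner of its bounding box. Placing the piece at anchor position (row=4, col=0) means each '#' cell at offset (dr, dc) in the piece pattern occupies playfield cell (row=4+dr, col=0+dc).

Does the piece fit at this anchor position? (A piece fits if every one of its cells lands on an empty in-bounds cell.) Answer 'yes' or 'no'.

Answer: yes

Derivation:
Check each piece cell at anchor (4, 0):
  offset (0,1) -> (4,1): empty -> OK
  offset (0,2) -> (4,2): empty -> OK
  offset (1,0) -> (5,0): empty -> OK
  offset (1,1) -> (5,1): empty -> OK
All cells valid: yes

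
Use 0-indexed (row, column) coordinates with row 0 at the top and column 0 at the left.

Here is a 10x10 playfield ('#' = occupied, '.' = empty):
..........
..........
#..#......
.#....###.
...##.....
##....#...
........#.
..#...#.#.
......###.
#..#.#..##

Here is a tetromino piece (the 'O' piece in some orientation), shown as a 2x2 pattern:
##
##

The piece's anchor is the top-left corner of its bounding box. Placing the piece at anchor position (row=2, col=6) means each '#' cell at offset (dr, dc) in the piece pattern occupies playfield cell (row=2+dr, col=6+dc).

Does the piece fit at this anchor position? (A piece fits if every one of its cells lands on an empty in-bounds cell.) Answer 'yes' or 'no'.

Check each piece cell at anchor (2, 6):
  offset (0,0) -> (2,6): empty -> OK
  offset (0,1) -> (2,7): empty -> OK
  offset (1,0) -> (3,6): occupied ('#') -> FAIL
  offset (1,1) -> (3,7): occupied ('#') -> FAIL
All cells valid: no

Answer: no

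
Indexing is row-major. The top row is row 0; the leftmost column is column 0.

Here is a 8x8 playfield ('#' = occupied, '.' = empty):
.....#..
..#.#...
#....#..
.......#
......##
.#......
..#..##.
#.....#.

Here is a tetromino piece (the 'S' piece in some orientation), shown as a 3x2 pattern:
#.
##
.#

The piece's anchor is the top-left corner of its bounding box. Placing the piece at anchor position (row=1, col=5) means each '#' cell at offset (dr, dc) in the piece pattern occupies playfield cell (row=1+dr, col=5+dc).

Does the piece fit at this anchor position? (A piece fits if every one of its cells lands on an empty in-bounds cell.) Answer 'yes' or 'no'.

Answer: no

Derivation:
Check each piece cell at anchor (1, 5):
  offset (0,0) -> (1,5): empty -> OK
  offset (1,0) -> (2,5): occupied ('#') -> FAIL
  offset (1,1) -> (2,6): empty -> OK
  offset (2,1) -> (3,6): empty -> OK
All cells valid: no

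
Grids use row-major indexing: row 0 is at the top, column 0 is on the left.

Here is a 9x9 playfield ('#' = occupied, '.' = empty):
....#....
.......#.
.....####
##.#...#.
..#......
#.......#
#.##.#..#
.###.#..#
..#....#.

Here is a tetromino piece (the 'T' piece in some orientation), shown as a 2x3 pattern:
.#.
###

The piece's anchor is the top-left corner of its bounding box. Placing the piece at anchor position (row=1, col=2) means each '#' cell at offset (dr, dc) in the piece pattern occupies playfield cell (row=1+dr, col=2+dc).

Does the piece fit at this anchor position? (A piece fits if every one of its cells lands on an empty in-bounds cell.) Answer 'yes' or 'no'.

Check each piece cell at anchor (1, 2):
  offset (0,1) -> (1,3): empty -> OK
  offset (1,0) -> (2,2): empty -> OK
  offset (1,1) -> (2,3): empty -> OK
  offset (1,2) -> (2,4): empty -> OK
All cells valid: yes

Answer: yes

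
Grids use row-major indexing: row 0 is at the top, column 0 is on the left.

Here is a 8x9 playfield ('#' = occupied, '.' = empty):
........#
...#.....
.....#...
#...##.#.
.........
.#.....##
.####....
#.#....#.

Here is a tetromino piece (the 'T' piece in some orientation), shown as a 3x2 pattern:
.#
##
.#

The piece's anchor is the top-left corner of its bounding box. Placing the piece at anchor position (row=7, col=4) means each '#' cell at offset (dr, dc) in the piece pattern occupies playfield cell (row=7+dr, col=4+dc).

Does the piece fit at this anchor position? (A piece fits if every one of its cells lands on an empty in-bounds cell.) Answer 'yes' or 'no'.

Answer: no

Derivation:
Check each piece cell at anchor (7, 4):
  offset (0,1) -> (7,5): empty -> OK
  offset (1,0) -> (8,4): out of bounds -> FAIL
  offset (1,1) -> (8,5): out of bounds -> FAIL
  offset (2,1) -> (9,5): out of bounds -> FAIL
All cells valid: no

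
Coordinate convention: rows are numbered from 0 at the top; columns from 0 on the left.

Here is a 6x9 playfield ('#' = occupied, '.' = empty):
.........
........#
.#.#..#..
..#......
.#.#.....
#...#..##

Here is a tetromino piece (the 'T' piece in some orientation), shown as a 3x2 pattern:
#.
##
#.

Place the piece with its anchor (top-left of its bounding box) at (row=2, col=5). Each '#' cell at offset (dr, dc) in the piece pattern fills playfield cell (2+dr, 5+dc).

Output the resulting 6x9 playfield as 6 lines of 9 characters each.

Answer: .........
........#
.#.#.##..
..#..##..
.#.#.#...
#...#..##

Derivation:
Fill (2+0,5+0) = (2,5)
Fill (2+1,5+0) = (3,5)
Fill (2+1,5+1) = (3,6)
Fill (2+2,5+0) = (4,5)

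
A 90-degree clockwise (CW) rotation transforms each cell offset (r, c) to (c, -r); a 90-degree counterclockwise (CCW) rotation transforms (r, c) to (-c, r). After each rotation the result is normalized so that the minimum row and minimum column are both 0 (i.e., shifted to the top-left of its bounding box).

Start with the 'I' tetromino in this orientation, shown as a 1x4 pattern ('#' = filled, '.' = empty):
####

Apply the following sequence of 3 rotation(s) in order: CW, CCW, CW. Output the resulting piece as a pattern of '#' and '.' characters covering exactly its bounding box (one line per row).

Start:
####
After rotation 1 (CW):
#
#
#
#
After rotation 2 (CCW):
####
After rotation 3 (CW):
#
#
#
#

Answer: #
#
#
#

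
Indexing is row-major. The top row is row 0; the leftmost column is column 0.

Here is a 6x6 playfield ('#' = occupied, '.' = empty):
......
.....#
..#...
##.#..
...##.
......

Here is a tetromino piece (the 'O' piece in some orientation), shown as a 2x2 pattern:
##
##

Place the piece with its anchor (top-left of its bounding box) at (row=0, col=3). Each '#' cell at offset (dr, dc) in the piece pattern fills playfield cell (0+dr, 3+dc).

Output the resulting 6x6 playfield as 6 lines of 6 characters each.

Fill (0+0,3+0) = (0,3)
Fill (0+0,3+1) = (0,4)
Fill (0+1,3+0) = (1,3)
Fill (0+1,3+1) = (1,4)

Answer: ...##.
...###
..#...
##.#..
...##.
......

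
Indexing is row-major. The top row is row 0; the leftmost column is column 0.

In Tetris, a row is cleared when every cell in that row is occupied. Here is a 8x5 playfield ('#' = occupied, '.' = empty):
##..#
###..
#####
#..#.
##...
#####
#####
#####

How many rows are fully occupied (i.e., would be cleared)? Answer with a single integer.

Answer: 4

Derivation:
Check each row:
  row 0: 2 empty cells -> not full
  row 1: 2 empty cells -> not full
  row 2: 0 empty cells -> FULL (clear)
  row 3: 3 empty cells -> not full
  row 4: 3 empty cells -> not full
  row 5: 0 empty cells -> FULL (clear)
  row 6: 0 empty cells -> FULL (clear)
  row 7: 0 empty cells -> FULL (clear)
Total rows cleared: 4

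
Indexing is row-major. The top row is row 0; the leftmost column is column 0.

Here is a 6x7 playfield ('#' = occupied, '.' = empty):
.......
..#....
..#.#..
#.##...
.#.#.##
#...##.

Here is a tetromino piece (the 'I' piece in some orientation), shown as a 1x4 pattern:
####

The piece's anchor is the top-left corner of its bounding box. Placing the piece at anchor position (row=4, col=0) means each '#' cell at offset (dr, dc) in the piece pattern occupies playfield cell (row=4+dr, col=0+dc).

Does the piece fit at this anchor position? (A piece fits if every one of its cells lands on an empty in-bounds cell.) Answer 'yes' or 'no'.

Check each piece cell at anchor (4, 0):
  offset (0,0) -> (4,0): empty -> OK
  offset (0,1) -> (4,1): occupied ('#') -> FAIL
  offset (0,2) -> (4,2): empty -> OK
  offset (0,3) -> (4,3): occupied ('#') -> FAIL
All cells valid: no

Answer: no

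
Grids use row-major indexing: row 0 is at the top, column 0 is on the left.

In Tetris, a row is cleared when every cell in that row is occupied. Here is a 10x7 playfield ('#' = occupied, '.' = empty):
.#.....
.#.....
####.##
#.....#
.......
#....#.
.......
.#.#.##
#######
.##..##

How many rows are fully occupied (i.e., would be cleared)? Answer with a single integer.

Check each row:
  row 0: 6 empty cells -> not full
  row 1: 6 empty cells -> not full
  row 2: 1 empty cell -> not full
  row 3: 5 empty cells -> not full
  row 4: 7 empty cells -> not full
  row 5: 5 empty cells -> not full
  row 6: 7 empty cells -> not full
  row 7: 3 empty cells -> not full
  row 8: 0 empty cells -> FULL (clear)
  row 9: 3 empty cells -> not full
Total rows cleared: 1

Answer: 1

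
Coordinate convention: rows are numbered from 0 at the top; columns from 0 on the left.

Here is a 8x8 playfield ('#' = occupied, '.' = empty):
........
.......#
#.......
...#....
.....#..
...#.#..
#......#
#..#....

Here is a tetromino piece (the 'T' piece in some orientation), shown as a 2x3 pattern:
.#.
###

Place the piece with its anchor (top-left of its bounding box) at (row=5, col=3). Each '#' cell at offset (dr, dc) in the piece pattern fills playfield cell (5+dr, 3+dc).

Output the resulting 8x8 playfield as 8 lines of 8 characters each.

Answer: ........
.......#
#.......
...#....
.....#..
...###..
#..###.#
#..#....

Derivation:
Fill (5+0,3+1) = (5,4)
Fill (5+1,3+0) = (6,3)
Fill (5+1,3+1) = (6,4)
Fill (5+1,3+2) = (6,5)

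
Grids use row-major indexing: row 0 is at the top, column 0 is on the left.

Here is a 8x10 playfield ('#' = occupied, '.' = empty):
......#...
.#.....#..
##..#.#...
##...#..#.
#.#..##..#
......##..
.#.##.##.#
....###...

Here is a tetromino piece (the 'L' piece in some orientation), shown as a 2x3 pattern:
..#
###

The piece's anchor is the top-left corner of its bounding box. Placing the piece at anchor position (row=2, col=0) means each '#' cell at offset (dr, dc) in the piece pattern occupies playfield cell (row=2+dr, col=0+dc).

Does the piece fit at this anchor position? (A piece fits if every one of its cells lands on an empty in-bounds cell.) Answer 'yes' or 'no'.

Check each piece cell at anchor (2, 0):
  offset (0,2) -> (2,2): empty -> OK
  offset (1,0) -> (3,0): occupied ('#') -> FAIL
  offset (1,1) -> (3,1): occupied ('#') -> FAIL
  offset (1,2) -> (3,2): empty -> OK
All cells valid: no

Answer: no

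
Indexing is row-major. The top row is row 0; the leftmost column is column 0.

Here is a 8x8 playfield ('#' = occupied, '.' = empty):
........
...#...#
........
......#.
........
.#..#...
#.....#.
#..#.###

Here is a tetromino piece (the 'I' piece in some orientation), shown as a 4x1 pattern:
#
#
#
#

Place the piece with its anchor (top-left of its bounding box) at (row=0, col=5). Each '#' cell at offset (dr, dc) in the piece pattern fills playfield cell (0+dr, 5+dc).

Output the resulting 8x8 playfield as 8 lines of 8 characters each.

Fill (0+0,5+0) = (0,5)
Fill (0+1,5+0) = (1,5)
Fill (0+2,5+0) = (2,5)
Fill (0+3,5+0) = (3,5)

Answer: .....#..
...#.#.#
.....#..
.....##.
........
.#..#...
#.....#.
#..#.###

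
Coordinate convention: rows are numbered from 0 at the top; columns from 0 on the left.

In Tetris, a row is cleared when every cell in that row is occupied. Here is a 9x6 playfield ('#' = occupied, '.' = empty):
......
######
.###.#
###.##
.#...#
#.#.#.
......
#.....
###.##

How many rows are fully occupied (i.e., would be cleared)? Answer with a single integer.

Check each row:
  row 0: 6 empty cells -> not full
  row 1: 0 empty cells -> FULL (clear)
  row 2: 2 empty cells -> not full
  row 3: 1 empty cell -> not full
  row 4: 4 empty cells -> not full
  row 5: 3 empty cells -> not full
  row 6: 6 empty cells -> not full
  row 7: 5 empty cells -> not full
  row 8: 1 empty cell -> not full
Total rows cleared: 1

Answer: 1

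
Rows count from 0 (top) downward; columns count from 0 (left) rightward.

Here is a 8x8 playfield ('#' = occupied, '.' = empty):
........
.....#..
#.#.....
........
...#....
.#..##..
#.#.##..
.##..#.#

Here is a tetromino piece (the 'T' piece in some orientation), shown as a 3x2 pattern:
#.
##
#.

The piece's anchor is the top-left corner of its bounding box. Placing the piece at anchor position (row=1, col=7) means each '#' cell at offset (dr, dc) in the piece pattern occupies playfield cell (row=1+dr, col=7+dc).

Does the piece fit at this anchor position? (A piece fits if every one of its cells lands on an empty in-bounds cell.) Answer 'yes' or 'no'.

Answer: no

Derivation:
Check each piece cell at anchor (1, 7):
  offset (0,0) -> (1,7): empty -> OK
  offset (1,0) -> (2,7): empty -> OK
  offset (1,1) -> (2,8): out of bounds -> FAIL
  offset (2,0) -> (3,7): empty -> OK
All cells valid: no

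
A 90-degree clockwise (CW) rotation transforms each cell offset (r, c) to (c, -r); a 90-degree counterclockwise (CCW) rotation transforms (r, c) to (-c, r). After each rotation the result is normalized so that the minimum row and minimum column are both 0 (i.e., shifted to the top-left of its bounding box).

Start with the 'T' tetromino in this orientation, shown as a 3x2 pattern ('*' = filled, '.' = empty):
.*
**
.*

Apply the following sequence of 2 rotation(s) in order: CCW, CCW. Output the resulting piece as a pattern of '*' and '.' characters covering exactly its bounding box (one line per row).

Start:
.*
**
.*
After rotation 1 (CCW):
***
.*.
After rotation 2 (CCW):
*.
**
*.

Answer: *.
**
*.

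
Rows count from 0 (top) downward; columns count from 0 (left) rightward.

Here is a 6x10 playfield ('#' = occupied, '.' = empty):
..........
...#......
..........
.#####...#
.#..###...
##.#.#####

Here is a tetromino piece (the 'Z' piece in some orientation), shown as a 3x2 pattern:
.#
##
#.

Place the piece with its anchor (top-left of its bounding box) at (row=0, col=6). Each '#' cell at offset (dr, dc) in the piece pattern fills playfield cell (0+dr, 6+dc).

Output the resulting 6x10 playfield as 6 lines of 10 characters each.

Answer: .......#..
...#..##..
......#...
.#####...#
.#..###...
##.#.#####

Derivation:
Fill (0+0,6+1) = (0,7)
Fill (0+1,6+0) = (1,6)
Fill (0+1,6+1) = (1,7)
Fill (0+2,6+0) = (2,6)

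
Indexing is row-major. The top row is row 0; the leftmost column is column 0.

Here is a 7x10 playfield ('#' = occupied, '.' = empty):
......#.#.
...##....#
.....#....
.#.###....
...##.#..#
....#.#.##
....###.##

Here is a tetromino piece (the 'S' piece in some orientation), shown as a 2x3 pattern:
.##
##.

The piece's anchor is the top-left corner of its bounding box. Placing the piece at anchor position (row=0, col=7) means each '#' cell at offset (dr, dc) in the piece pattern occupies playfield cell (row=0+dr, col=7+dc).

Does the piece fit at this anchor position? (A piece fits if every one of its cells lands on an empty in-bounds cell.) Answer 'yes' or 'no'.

Answer: no

Derivation:
Check each piece cell at anchor (0, 7):
  offset (0,1) -> (0,8): occupied ('#') -> FAIL
  offset (0,2) -> (0,9): empty -> OK
  offset (1,0) -> (1,7): empty -> OK
  offset (1,1) -> (1,8): empty -> OK
All cells valid: no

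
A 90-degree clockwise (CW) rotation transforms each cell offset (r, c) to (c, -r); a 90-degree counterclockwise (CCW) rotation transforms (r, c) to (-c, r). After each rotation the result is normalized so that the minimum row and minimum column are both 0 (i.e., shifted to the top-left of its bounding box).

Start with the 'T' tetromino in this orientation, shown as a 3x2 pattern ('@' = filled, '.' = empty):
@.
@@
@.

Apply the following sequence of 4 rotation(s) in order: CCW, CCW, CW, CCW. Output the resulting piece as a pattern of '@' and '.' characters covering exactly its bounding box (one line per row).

Answer: .@
@@
.@

Derivation:
Start:
@.
@@
@.
After rotation 1 (CCW):
.@.
@@@
After rotation 2 (CCW):
.@
@@
.@
After rotation 3 (CW):
.@.
@@@
After rotation 4 (CCW):
.@
@@
.@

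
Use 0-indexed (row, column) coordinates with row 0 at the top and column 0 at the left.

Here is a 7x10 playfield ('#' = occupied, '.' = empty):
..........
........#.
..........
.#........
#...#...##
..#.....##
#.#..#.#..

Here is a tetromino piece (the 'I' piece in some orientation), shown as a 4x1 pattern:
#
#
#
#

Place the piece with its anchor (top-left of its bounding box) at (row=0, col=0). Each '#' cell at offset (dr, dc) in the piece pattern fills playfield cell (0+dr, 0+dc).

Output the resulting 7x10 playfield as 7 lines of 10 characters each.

Fill (0+0,0+0) = (0,0)
Fill (0+1,0+0) = (1,0)
Fill (0+2,0+0) = (2,0)
Fill (0+3,0+0) = (3,0)

Answer: #.........
#.......#.
#.........
##........
#...#...##
..#.....##
#.#..#.#..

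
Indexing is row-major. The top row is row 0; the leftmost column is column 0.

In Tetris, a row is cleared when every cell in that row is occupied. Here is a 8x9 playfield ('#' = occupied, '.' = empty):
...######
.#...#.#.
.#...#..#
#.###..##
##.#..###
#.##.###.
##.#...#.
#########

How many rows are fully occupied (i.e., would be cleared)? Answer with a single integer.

Check each row:
  row 0: 3 empty cells -> not full
  row 1: 6 empty cells -> not full
  row 2: 6 empty cells -> not full
  row 3: 3 empty cells -> not full
  row 4: 3 empty cells -> not full
  row 5: 3 empty cells -> not full
  row 6: 5 empty cells -> not full
  row 7: 0 empty cells -> FULL (clear)
Total rows cleared: 1

Answer: 1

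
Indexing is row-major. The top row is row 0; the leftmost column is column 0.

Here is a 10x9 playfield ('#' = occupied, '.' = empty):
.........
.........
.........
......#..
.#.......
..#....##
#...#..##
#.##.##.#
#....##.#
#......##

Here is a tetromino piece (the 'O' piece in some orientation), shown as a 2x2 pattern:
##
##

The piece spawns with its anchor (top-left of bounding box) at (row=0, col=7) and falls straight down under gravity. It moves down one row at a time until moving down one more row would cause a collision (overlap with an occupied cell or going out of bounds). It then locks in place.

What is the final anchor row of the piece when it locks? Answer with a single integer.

Answer: 3

Derivation:
Spawn at (row=0, col=7). Try each row:
  row 0: fits
  row 1: fits
  row 2: fits
  row 3: fits
  row 4: blocked -> lock at row 3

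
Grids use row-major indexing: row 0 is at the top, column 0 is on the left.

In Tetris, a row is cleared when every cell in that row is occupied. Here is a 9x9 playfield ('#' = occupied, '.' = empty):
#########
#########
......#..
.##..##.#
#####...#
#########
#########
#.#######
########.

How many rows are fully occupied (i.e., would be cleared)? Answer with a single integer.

Answer: 4

Derivation:
Check each row:
  row 0: 0 empty cells -> FULL (clear)
  row 1: 0 empty cells -> FULL (clear)
  row 2: 8 empty cells -> not full
  row 3: 4 empty cells -> not full
  row 4: 3 empty cells -> not full
  row 5: 0 empty cells -> FULL (clear)
  row 6: 0 empty cells -> FULL (clear)
  row 7: 1 empty cell -> not full
  row 8: 1 empty cell -> not full
Total rows cleared: 4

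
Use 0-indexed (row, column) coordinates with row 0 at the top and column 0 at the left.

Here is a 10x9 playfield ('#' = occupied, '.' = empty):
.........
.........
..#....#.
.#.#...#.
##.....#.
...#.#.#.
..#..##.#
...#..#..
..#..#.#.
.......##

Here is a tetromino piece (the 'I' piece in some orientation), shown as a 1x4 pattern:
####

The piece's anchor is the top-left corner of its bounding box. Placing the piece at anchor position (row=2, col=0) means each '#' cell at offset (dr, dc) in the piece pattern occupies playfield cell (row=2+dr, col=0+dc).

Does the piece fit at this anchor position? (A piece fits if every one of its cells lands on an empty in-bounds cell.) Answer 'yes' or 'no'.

Answer: no

Derivation:
Check each piece cell at anchor (2, 0):
  offset (0,0) -> (2,0): empty -> OK
  offset (0,1) -> (2,1): empty -> OK
  offset (0,2) -> (2,2): occupied ('#') -> FAIL
  offset (0,3) -> (2,3): empty -> OK
All cells valid: no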